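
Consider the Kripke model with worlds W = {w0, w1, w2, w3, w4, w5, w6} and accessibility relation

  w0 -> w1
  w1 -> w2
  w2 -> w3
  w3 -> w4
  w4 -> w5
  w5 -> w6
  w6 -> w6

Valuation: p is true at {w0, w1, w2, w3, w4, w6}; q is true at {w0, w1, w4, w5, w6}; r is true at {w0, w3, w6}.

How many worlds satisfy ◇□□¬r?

w0: successors {w1}; □□¬r there: w1:F. ✗
w1: successors {w2}; □□¬r there: w2:T. ✓
w2: successors {w3}; □□¬r there: w3:T. ✓
w3: successors {w4}; □□¬r there: w4:F. ✗
w4: successors {w5}; □□¬r there: w5:F. ✗
w5: successors {w6}; □□¬r there: w6:F. ✗
w6: successors {w6}; □□¬r there: w6:F. ✗
Satisfying worlds: {w1, w2}.

2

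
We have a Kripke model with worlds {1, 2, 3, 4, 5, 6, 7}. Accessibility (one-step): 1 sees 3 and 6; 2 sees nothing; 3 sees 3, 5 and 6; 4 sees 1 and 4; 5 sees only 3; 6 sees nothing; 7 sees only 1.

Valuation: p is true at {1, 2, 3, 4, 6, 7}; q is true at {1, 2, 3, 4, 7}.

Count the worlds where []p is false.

1

1: successors {3, 6}; p there: 3:T, 6:T. ✓
2: no successors, so []p holds vacuously. ✓
3: successors {3, 5, 6}; p there: 3:T, 5:F, 6:T. ✗
4: successors {1, 4}; p there: 1:T, 4:T. ✓
5: successors {3}; p there: 3:T. ✓
6: no successors, so []p holds vacuously. ✓
7: successors {1}; p there: 1:T. ✓
Satisfying worlds: {1, 2, 4, 5, 6, 7}.
So []p fails at the other 1 world.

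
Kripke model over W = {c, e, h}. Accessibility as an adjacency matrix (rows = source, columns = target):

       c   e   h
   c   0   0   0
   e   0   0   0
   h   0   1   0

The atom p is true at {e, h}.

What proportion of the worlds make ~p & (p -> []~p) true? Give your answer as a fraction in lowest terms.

1/3

c: ~p is T, p -> []~p is T. ✓
e: ~p is F, p -> []~p is T. ✗
h: ~p is F, p -> []~p is F. ✗
That's 1 of 3 worlds, so 1/3.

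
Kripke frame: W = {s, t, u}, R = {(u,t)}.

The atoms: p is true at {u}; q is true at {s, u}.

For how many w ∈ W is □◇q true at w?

2

s: no successors, so □◇q holds vacuously. ✓
t: no successors, so □◇q holds vacuously. ✓
u: successors {t}; ◇q there: t:F. ✗
Satisfying worlds: {s, t}.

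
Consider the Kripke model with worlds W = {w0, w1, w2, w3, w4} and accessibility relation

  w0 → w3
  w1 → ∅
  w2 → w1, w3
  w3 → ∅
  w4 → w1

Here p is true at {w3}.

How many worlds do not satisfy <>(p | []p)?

w0: successors {w3}; p | []p there: w3:T. ✓
w1: no successors, so <>(p | []p) fails. ✗
w2: successors {w1, w3}; p | []p there: w1:T, w3:T. ✓
w3: no successors, so <>(p | []p) fails. ✗
w4: successors {w1}; p | []p there: w1:T. ✓
Satisfying worlds: {w0, w2, w4}.
So <>(p | []p) fails at the other 2 worlds.

2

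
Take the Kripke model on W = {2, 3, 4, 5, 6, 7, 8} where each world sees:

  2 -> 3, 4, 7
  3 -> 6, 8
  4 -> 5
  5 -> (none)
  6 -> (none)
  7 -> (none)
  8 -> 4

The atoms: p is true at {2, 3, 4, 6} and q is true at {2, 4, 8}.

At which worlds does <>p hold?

2: successors {3, 4, 7}; p there: 3:T, 4:T, 7:F. ✓
3: successors {6, 8}; p there: 6:T, 8:F. ✓
4: successors {5}; p there: 5:F. ✗
5: no successors, so <>p fails. ✗
6: no successors, so <>p fails. ✗
7: no successors, so <>p fails. ✗
8: successors {4}; p there: 4:T. ✓

{2, 3, 8}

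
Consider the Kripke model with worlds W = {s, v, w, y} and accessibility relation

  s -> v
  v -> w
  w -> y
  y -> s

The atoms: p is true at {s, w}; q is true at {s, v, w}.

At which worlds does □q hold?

s: successors {v}; q there: v:T. ✓
v: successors {w}; q there: w:T. ✓
w: successors {y}; q there: y:F. ✗
y: successors {s}; q there: s:T. ✓

{s, v, y}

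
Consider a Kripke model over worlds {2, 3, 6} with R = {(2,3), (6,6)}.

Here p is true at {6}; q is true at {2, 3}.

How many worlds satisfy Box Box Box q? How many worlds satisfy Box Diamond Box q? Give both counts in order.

For Box Box Box q:
2: successors {3}; Box Box q there: 3:T. ✓
3: no successors, so Box Box Box q holds vacuously. ✓
6: successors {6}; Box Box q there: 6:F. ✗
— 2 worlds.
For Box Diamond Box q:
2: successors {3}; Diamond Box q there: 3:F. ✗
3: no successors, so Box Diamond Box q holds vacuously. ✓
6: successors {6}; Diamond Box q there: 6:F. ✗
— 1 world.

2 and 1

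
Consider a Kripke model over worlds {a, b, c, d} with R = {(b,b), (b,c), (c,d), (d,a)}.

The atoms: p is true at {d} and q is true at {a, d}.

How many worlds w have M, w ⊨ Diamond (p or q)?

a: no successors, so Diamond (p or q) fails. ✗
b: successors {b, c}; p or q there: b:F, c:F. ✗
c: successors {d}; p or q there: d:T. ✓
d: successors {a}; p or q there: a:T. ✓
Satisfying worlds: {c, d}.

2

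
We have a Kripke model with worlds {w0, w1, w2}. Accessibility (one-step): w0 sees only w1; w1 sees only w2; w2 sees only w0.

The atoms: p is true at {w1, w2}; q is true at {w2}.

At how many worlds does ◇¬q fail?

w0: successors {w1}; ¬q there: w1:T. ✓
w1: successors {w2}; ¬q there: w2:F. ✗
w2: successors {w0}; ¬q there: w0:T. ✓
Satisfying worlds: {w0, w2}.
So ◇¬q fails at the other 1 world.

1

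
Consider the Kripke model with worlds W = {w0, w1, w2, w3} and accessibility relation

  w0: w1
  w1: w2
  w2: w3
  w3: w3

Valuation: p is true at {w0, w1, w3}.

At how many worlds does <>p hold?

3

w0: successors {w1}; p there: w1:T. ✓
w1: successors {w2}; p there: w2:F. ✗
w2: successors {w3}; p there: w3:T. ✓
w3: successors {w3}; p there: w3:T. ✓
Satisfying worlds: {w0, w2, w3}.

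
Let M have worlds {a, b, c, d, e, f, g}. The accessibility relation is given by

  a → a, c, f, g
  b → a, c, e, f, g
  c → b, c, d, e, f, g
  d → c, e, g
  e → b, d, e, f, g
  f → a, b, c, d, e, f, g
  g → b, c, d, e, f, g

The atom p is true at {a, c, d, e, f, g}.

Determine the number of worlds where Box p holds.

a: successors {a, c, f, g}; p there: a:T, c:T, f:T, g:T. ✓
b: successors {a, c, e, f, g}; p there: a:T, c:T, e:T, f:T, g:T. ✓
c: successors {b, c, d, e, f, g}; p there: b:F, c:T, d:T, e:T, f:T, g:T. ✗
d: successors {c, e, g}; p there: c:T, e:T, g:T. ✓
e: successors {b, d, e, f, g}; p there: b:F, d:T, e:T, f:T, g:T. ✗
f: successors {a, b, c, d, e, f, g}; p there: a:T, b:F, c:T, d:T, e:T, f:T, g:T. ✗
g: successors {b, c, d, e, f, g}; p there: b:F, c:T, d:T, e:T, f:T, g:T. ✗
Satisfying worlds: {a, b, d}.

3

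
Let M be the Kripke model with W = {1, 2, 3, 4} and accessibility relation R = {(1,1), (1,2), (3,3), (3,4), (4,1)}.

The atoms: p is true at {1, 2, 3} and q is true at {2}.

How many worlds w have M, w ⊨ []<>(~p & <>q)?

1: successors {1, 2}; <>(~p & <>q) there: 1:F, 2:F. ✗
2: no successors, so []<>(~p & <>q) holds vacuously. ✓
3: successors {3, 4}; <>(~p & <>q) there: 3:F, 4:F. ✗
4: successors {1}; <>(~p & <>q) there: 1:F. ✗
Satisfying worlds: {2}.

1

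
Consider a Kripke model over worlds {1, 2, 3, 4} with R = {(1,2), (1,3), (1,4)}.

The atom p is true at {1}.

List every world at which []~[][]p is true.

1: successors {2, 3, 4}; ~[][]p there: 2:F, 3:F, 4:F. ✗
2: no successors, so []~[][]p holds vacuously. ✓
3: no successors, so []~[][]p holds vacuously. ✓
4: no successors, so []~[][]p holds vacuously. ✓

{2, 3, 4}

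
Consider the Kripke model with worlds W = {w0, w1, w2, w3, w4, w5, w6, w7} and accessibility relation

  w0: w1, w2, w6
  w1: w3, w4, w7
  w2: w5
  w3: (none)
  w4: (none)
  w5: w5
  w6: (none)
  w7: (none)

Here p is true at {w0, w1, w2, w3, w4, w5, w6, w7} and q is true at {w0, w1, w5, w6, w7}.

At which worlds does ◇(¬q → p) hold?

{w0, w1, w2, w5}

w0: successors {w1, w2, w6}; ¬q → p there: w1:T, w2:T, w6:T. ✓
w1: successors {w3, w4, w7}; ¬q → p there: w3:T, w4:T, w7:T. ✓
w2: successors {w5}; ¬q → p there: w5:T. ✓
w3: no successors, so ◇(¬q → p) fails. ✗
w4: no successors, so ◇(¬q → p) fails. ✗
w5: successors {w5}; ¬q → p there: w5:T. ✓
w6: no successors, so ◇(¬q → p) fails. ✗
w7: no successors, so ◇(¬q → p) fails. ✗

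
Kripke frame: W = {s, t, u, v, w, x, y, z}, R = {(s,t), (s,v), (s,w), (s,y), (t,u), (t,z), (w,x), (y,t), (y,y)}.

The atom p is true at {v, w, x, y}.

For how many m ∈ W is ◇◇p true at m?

s: successors {t, v, w, y}; ◇p there: t:F, v:F, w:T, y:T. ✓
t: successors {u, z}; ◇p there: u:F, z:F. ✗
u: no successors, so ◇◇p fails. ✗
v: no successors, so ◇◇p fails. ✗
w: successors {x}; ◇p there: x:F. ✗
x: no successors, so ◇◇p fails. ✗
y: successors {t, y}; ◇p there: t:F, y:T. ✓
z: no successors, so ◇◇p fails. ✗
Satisfying worlds: {s, y}.

2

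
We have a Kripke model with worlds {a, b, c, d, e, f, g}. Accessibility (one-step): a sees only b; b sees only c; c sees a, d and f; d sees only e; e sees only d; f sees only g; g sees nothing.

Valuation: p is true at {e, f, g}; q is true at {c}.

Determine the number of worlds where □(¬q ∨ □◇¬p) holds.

a: successors {b}; ¬q ∨ □◇¬p there: b:T. ✓
b: successors {c}; ¬q ∨ □◇¬p there: c:F. ✗
c: successors {a, d, f}; ¬q ∨ □◇¬p there: a:T, d:T, f:T. ✓
d: successors {e}; ¬q ∨ □◇¬p there: e:T. ✓
e: successors {d}; ¬q ∨ □◇¬p there: d:T. ✓
f: successors {g}; ¬q ∨ □◇¬p there: g:T. ✓
g: no successors, so □(¬q ∨ □◇¬p) holds vacuously. ✓
Satisfying worlds: {a, c, d, e, f, g}.

6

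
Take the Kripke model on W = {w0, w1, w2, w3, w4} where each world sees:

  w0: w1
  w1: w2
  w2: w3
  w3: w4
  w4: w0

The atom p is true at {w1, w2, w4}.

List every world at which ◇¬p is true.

w0: successors {w1}; ¬p there: w1:F. ✗
w1: successors {w2}; ¬p there: w2:F. ✗
w2: successors {w3}; ¬p there: w3:T. ✓
w3: successors {w4}; ¬p there: w4:F. ✗
w4: successors {w0}; ¬p there: w0:T. ✓

{w2, w4}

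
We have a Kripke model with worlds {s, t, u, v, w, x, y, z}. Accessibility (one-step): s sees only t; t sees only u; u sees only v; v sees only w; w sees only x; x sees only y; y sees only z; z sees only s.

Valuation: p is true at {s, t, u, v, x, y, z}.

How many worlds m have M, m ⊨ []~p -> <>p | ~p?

s: []~p is F, <>p | ~p is T. ✓
t: []~p is F, <>p | ~p is T. ✓
u: []~p is F, <>p | ~p is T. ✓
v: []~p is T, <>p | ~p is F. ✗
w: []~p is F, <>p | ~p is T. ✓
x: []~p is F, <>p | ~p is T. ✓
y: []~p is F, <>p | ~p is T. ✓
z: []~p is F, <>p | ~p is T. ✓
Satisfying worlds: {s, t, u, w, x, y, z}.

7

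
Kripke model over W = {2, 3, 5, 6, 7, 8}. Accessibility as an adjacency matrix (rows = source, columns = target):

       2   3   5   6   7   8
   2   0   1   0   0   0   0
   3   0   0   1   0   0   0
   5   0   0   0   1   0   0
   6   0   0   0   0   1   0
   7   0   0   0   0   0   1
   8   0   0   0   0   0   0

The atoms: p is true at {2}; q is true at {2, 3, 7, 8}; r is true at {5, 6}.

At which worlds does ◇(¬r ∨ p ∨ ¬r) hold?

{2, 6, 7}

2: successors {3}; ¬r ∨ p ∨ ¬r there: 3:T. ✓
3: successors {5}; ¬r ∨ p ∨ ¬r there: 5:F. ✗
5: successors {6}; ¬r ∨ p ∨ ¬r there: 6:F. ✗
6: successors {7}; ¬r ∨ p ∨ ¬r there: 7:T. ✓
7: successors {8}; ¬r ∨ p ∨ ¬r there: 8:T. ✓
8: no successors, so ◇(¬r ∨ p ∨ ¬r) fails. ✗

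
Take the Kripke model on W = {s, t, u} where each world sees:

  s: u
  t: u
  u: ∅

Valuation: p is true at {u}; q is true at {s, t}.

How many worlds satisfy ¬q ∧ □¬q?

s: ¬q is F, □¬q is T. ✗
t: ¬q is F, □¬q is T. ✗
u: ¬q is T, □¬q is T. ✓
Satisfying worlds: {u}.

1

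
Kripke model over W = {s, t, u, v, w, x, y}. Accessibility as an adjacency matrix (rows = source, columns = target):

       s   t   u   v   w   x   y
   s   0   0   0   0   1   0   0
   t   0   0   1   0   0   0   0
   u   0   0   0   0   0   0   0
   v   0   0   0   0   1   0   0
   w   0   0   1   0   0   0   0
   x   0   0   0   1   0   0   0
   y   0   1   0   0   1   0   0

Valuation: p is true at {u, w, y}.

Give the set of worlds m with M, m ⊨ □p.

{s, t, u, v, w}

s: successors {w}; p there: w:T. ✓
t: successors {u}; p there: u:T. ✓
u: no successors, so □p holds vacuously. ✓
v: successors {w}; p there: w:T. ✓
w: successors {u}; p there: u:T. ✓
x: successors {v}; p there: v:F. ✗
y: successors {t, w}; p there: t:F, w:T. ✗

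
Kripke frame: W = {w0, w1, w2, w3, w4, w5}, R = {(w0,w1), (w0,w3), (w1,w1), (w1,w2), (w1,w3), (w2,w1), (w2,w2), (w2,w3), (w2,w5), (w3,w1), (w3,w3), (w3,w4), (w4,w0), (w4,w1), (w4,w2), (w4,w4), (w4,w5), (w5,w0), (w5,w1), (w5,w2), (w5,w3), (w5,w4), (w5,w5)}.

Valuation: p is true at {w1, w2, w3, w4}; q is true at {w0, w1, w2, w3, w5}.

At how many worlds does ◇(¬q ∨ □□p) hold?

3

w0: successors {w1, w3}; ¬q ∨ □□p there: w1:F, w3:F. ✗
w1: successors {w1, w2, w3}; ¬q ∨ □□p there: w1:F, w2:F, w3:F. ✗
w2: successors {w1, w2, w3, w5}; ¬q ∨ □□p there: w1:F, w2:F, w3:F, w5:F. ✗
w3: successors {w1, w3, w4}; ¬q ∨ □□p there: w1:F, w3:F, w4:T. ✓
w4: successors {w0, w1, w2, w4, w5}; ¬q ∨ □□p there: w0:T, w1:F, w2:F, w4:T, w5:F. ✓
w5: successors {w0, w1, w2, w3, w4, w5}; ¬q ∨ □□p there: w0:T, w1:F, w2:F, w3:F, w4:T, w5:F. ✓
Satisfying worlds: {w3, w4, w5}.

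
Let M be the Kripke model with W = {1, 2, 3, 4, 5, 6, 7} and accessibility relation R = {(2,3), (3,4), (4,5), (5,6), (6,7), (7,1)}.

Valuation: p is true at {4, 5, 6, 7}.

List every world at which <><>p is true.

{2, 3, 4, 5}

1: no successors, so <><>p fails. ✗
2: successors {3}; <>p there: 3:T. ✓
3: successors {4}; <>p there: 4:T. ✓
4: successors {5}; <>p there: 5:T. ✓
5: successors {6}; <>p there: 6:T. ✓
6: successors {7}; <>p there: 7:F. ✗
7: successors {1}; <>p there: 1:F. ✗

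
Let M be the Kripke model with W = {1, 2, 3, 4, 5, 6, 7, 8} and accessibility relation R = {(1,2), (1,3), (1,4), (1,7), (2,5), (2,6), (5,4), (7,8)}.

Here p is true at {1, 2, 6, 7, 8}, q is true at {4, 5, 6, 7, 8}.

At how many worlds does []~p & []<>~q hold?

1: []~p is F, []<>~q is F. ✗
2: []~p is F, []<>~q is F. ✗
3: []~p is T, []<>~q is T. ✓
4: []~p is T, []<>~q is T. ✓
5: []~p is T, []<>~q is F. ✗
6: []~p is T, []<>~q is T. ✓
7: []~p is F, []<>~q is F. ✗
8: []~p is T, []<>~q is T. ✓
Satisfying worlds: {3, 4, 6, 8}.

4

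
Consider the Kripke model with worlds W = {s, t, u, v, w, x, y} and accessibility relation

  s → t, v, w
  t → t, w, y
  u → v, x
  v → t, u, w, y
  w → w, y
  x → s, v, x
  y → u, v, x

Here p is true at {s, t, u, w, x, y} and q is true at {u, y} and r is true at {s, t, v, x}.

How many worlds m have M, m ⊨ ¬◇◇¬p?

1

s: ◇◇¬p is F. ✓
t: ◇◇¬p is T. ✗
u: ◇◇¬p is T. ✗
v: ◇◇¬p is T. ✗
w: ◇◇¬p is T. ✗
x: ◇◇¬p is T. ✗
y: ◇◇¬p is T. ✗
Satisfying worlds: {s}.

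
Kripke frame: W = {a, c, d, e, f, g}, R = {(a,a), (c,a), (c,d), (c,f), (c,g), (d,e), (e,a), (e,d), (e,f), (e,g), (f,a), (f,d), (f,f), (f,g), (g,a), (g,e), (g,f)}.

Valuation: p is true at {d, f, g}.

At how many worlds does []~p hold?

a: successors {a}; ~p there: a:T. ✓
c: successors {a, d, f, g}; ~p there: a:T, d:F, f:F, g:F. ✗
d: successors {e}; ~p there: e:T. ✓
e: successors {a, d, f, g}; ~p there: a:T, d:F, f:F, g:F. ✗
f: successors {a, d, f, g}; ~p there: a:T, d:F, f:F, g:F. ✗
g: successors {a, e, f}; ~p there: a:T, e:T, f:F. ✗
Satisfying worlds: {a, d}.

2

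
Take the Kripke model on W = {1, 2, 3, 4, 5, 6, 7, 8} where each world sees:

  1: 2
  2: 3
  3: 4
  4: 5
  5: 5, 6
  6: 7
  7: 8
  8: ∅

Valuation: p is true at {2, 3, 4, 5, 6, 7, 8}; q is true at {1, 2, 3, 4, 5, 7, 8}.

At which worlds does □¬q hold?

{8}

1: successors {2}; ¬q there: 2:F. ✗
2: successors {3}; ¬q there: 3:F. ✗
3: successors {4}; ¬q there: 4:F. ✗
4: successors {5}; ¬q there: 5:F. ✗
5: successors {5, 6}; ¬q there: 5:F, 6:T. ✗
6: successors {7}; ¬q there: 7:F. ✗
7: successors {8}; ¬q there: 8:F. ✗
8: no successors, so □¬q holds vacuously. ✓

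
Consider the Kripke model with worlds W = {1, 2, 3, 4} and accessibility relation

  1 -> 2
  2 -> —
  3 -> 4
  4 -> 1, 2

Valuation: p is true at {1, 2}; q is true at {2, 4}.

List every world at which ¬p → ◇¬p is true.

{1, 2, 3}

1: ¬p is F, ◇¬p is F. ✓
2: ¬p is F, ◇¬p is F. ✓
3: ¬p is T, ◇¬p is T. ✓
4: ¬p is T, ◇¬p is F. ✗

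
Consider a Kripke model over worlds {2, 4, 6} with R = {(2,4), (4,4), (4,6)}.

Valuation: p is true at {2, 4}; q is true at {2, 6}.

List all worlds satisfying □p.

2: successors {4}; p there: 4:T. ✓
4: successors {4, 6}; p there: 4:T, 6:F. ✗
6: no successors, so □p holds vacuously. ✓

{2, 6}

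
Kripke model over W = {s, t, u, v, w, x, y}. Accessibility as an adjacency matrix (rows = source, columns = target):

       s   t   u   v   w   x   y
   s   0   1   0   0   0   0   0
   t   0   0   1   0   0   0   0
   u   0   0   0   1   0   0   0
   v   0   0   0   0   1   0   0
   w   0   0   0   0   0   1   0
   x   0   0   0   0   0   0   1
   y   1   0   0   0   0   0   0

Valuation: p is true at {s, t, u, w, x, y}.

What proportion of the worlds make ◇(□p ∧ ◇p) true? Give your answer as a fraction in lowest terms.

s: successors {t}; □p ∧ ◇p there: t:T. ✓
t: successors {u}; □p ∧ ◇p there: u:F. ✗
u: successors {v}; □p ∧ ◇p there: v:T. ✓
v: successors {w}; □p ∧ ◇p there: w:T. ✓
w: successors {x}; □p ∧ ◇p there: x:T. ✓
x: successors {y}; □p ∧ ◇p there: y:T. ✓
y: successors {s}; □p ∧ ◇p there: s:T. ✓
That's 6 of 7 worlds, so 6/7.

6/7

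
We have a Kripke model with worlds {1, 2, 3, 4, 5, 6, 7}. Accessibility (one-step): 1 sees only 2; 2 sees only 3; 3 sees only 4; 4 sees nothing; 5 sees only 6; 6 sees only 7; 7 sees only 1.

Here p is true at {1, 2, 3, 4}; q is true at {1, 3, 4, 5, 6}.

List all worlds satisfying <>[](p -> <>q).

1: successors {2}; [](p -> <>q) there: 2:T. ✓
2: successors {3}; [](p -> <>q) there: 3:F. ✗
3: successors {4}; [](p -> <>q) there: 4:T. ✓
4: no successors, so <>[](p -> <>q) fails. ✗
5: successors {6}; [](p -> <>q) there: 6:T. ✓
6: successors {7}; [](p -> <>q) there: 7:F. ✗
7: successors {1}; [](p -> <>q) there: 1:T. ✓

{1, 3, 5, 7}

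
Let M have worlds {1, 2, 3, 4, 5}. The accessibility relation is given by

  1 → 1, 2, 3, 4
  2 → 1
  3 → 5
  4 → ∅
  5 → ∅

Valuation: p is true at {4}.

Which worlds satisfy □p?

{4, 5}

1: successors {1, 2, 3, 4}; p there: 1:F, 2:F, 3:F, 4:T. ✗
2: successors {1}; p there: 1:F. ✗
3: successors {5}; p there: 5:F. ✗
4: no successors, so □p holds vacuously. ✓
5: no successors, so □p holds vacuously. ✓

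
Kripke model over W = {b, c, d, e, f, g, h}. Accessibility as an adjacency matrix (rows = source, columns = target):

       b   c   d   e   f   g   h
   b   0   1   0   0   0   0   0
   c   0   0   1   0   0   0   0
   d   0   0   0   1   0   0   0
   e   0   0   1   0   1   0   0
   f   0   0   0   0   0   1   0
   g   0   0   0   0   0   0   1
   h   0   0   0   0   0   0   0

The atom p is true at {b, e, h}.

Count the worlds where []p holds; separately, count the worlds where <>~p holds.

For []p:
b: successors {c}; p there: c:F. ✗
c: successors {d}; p there: d:F. ✗
d: successors {e}; p there: e:T. ✓
e: successors {d, f}; p there: d:F, f:F. ✗
f: successors {g}; p there: g:F. ✗
g: successors {h}; p there: h:T. ✓
h: no successors, so []p holds vacuously. ✓
— 3 worlds.
For <>~p:
b: successors {c}; ~p there: c:T. ✓
c: successors {d}; ~p there: d:T. ✓
d: successors {e}; ~p there: e:F. ✗
e: successors {d, f}; ~p there: d:T, f:T. ✓
f: successors {g}; ~p there: g:T. ✓
g: successors {h}; ~p there: h:F. ✗
h: no successors, so <>~p fails. ✗
— 4 worlds.

3 and 4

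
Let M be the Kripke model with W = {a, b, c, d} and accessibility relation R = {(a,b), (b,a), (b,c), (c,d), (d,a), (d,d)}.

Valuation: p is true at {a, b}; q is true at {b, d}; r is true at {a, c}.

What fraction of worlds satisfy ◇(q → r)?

1/2

a: successors {b}; q → r there: b:F. ✗
b: successors {a, c}; q → r there: a:T, c:T. ✓
c: successors {d}; q → r there: d:F. ✗
d: successors {a, d}; q → r there: a:T, d:F. ✓
That's 2 of 4 worlds, so 2/4 = 1/2.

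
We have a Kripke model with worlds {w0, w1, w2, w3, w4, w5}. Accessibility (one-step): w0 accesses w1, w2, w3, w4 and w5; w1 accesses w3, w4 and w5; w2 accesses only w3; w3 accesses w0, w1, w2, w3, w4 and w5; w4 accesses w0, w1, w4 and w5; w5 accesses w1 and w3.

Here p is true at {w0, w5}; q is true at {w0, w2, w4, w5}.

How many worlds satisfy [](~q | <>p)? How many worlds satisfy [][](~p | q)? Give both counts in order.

2 and 6

For [](~q | <>p):
w0: successors {w1, w2, w3, w4, w5}; ~q | <>p there: w1:T, w2:F, w3:T, w4:T, w5:F. ✗
w1: successors {w3, w4, w5}; ~q | <>p there: w3:T, w4:T, w5:F. ✗
w2: successors {w3}; ~q | <>p there: w3:T. ✓
w3: successors {w0, w1, w2, w3, w4, w5}; ~q | <>p there: w0:T, w1:T, w2:F, w3:T, w4:T, w5:F. ✗
w4: successors {w0, w1, w4, w5}; ~q | <>p there: w0:T, w1:T, w4:T, w5:F. ✗
w5: successors {w1, w3}; ~q | <>p there: w1:T, w3:T. ✓
— 2 worlds.
For [][](~p | q):
w0: successors {w1, w2, w3, w4, w5}; [](~p | q) there: w1:T, w2:T, w3:T, w4:T, w5:T. ✓
w1: successors {w3, w4, w5}; [](~p | q) there: w3:T, w4:T, w5:T. ✓
w2: successors {w3}; [](~p | q) there: w3:T. ✓
w3: successors {w0, w1, w2, w3, w4, w5}; [](~p | q) there: w0:T, w1:T, w2:T, w3:T, w4:T, w5:T. ✓
w4: successors {w0, w1, w4, w5}; [](~p | q) there: w0:T, w1:T, w4:T, w5:T. ✓
w5: successors {w1, w3}; [](~p | q) there: w1:T, w3:T. ✓
— 6 worlds.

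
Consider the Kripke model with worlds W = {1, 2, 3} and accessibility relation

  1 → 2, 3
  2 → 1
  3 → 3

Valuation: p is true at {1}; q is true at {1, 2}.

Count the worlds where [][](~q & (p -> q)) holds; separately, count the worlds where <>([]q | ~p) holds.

For [][](~q & (p -> q)):
1: successors {2, 3}; [](~q & (p -> q)) there: 2:F, 3:T. ✗
2: successors {1}; [](~q & (p -> q)) there: 1:F. ✗
3: successors {3}; [](~q & (p -> q)) there: 3:T. ✓
— 1 world.
For <>([]q | ~p):
1: successors {2, 3}; []q | ~p there: 2:T, 3:T. ✓
2: successors {1}; []q | ~p there: 1:F. ✗
3: successors {3}; []q | ~p there: 3:T. ✓
— 2 worlds.

1 and 2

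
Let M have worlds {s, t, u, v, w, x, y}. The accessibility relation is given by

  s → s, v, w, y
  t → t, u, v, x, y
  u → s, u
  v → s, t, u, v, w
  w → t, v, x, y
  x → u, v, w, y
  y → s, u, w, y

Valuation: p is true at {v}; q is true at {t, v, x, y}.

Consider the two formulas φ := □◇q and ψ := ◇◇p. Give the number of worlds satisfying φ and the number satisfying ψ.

For □◇q:
s: successors {s, v, w, y}; ◇q there: s:T, v:T, w:T, y:T. ✓
t: successors {t, u, v, x, y}; ◇q there: t:T, u:F, v:T, x:T, y:T. ✗
u: successors {s, u}; ◇q there: s:T, u:F. ✗
v: successors {s, t, u, v, w}; ◇q there: s:T, t:T, u:F, v:T, w:T. ✗
w: successors {t, v, x, y}; ◇q there: t:T, v:T, x:T, y:T. ✓
x: successors {u, v, w, y}; ◇q there: u:F, v:T, w:T, y:T. ✗
y: successors {s, u, w, y}; ◇q there: s:T, u:F, w:T, y:T. ✗
— 2 worlds.
For ◇◇p:
s: successors {s, v, w, y}; ◇p there: s:T, v:T, w:T, y:F. ✓
t: successors {t, u, v, x, y}; ◇p there: t:T, u:F, v:T, x:T, y:F. ✓
u: successors {s, u}; ◇p there: s:T, u:F. ✓
v: successors {s, t, u, v, w}; ◇p there: s:T, t:T, u:F, v:T, w:T. ✓
w: successors {t, v, x, y}; ◇p there: t:T, v:T, x:T, y:F. ✓
x: successors {u, v, w, y}; ◇p there: u:F, v:T, w:T, y:F. ✓
y: successors {s, u, w, y}; ◇p there: s:T, u:F, w:T, y:F. ✓
— 7 worlds.

2 and 7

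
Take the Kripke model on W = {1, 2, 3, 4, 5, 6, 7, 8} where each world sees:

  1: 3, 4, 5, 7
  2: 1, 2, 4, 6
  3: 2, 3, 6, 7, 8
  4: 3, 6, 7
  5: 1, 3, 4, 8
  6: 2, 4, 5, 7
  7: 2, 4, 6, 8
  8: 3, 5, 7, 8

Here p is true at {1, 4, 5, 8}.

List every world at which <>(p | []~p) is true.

{1, 2, 3, 5, 6, 7, 8}

1: successors {3, 4, 5, 7}; p | []~p there: 3:F, 4:T, 5:T, 7:F. ✓
2: successors {1, 2, 4, 6}; p | []~p there: 1:T, 2:F, 4:T, 6:F. ✓
3: successors {2, 3, 6, 7, 8}; p | []~p there: 2:F, 3:F, 6:F, 7:F, 8:T. ✓
4: successors {3, 6, 7}; p | []~p there: 3:F, 6:F, 7:F. ✗
5: successors {1, 3, 4, 8}; p | []~p there: 1:T, 3:F, 4:T, 8:T. ✓
6: successors {2, 4, 5, 7}; p | []~p there: 2:F, 4:T, 5:T, 7:F. ✓
7: successors {2, 4, 6, 8}; p | []~p there: 2:F, 4:T, 6:F, 8:T. ✓
8: successors {3, 5, 7, 8}; p | []~p there: 3:F, 5:T, 7:F, 8:T. ✓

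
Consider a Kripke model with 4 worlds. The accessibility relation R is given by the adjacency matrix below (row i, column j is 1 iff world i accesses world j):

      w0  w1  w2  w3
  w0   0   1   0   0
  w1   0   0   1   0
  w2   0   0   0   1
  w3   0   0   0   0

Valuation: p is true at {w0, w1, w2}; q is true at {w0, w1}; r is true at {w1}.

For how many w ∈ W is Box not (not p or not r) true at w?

2

w0: successors {w1}; not (not p or not r) there: w1:T. ✓
w1: successors {w2}; not (not p or not r) there: w2:F. ✗
w2: successors {w3}; not (not p or not r) there: w3:F. ✗
w3: no successors, so Box not (not p or not r) holds vacuously. ✓
Satisfying worlds: {w0, w3}.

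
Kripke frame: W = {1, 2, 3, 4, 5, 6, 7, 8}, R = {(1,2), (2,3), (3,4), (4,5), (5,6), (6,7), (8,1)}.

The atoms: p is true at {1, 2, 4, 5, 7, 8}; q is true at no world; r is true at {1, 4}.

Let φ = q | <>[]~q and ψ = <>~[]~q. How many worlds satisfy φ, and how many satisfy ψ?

7 and 0

For q | <>[]~q:
1: q is F, <>[]~q is T. ✓
2: q is F, <>[]~q is T. ✓
3: q is F, <>[]~q is T. ✓
4: q is F, <>[]~q is T. ✓
5: q is F, <>[]~q is T. ✓
6: q is F, <>[]~q is T. ✓
7: q is F, <>[]~q is F. ✗
8: q is F, <>[]~q is T. ✓
— 7 worlds.
For <>~[]~q:
1: successors {2}; ~[]~q there: 2:F. ✗
2: successors {3}; ~[]~q there: 3:F. ✗
3: successors {4}; ~[]~q there: 4:F. ✗
4: successors {5}; ~[]~q there: 5:F. ✗
5: successors {6}; ~[]~q there: 6:F. ✗
6: successors {7}; ~[]~q there: 7:F. ✗
7: no successors, so <>~[]~q fails. ✗
8: successors {1}; ~[]~q there: 1:F. ✗
— 0 worlds.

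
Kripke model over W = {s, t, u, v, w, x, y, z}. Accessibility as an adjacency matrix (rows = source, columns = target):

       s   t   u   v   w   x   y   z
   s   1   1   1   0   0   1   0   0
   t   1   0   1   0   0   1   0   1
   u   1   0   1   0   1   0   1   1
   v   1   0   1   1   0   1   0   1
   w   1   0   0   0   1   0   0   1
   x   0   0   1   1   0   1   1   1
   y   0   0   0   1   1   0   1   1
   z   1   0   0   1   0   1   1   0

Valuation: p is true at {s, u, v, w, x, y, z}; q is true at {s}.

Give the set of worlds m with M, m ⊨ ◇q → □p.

s: ◇q is T, □p is F. ✗
t: ◇q is T, □p is T. ✓
u: ◇q is T, □p is T. ✓
v: ◇q is T, □p is T. ✓
w: ◇q is T, □p is T. ✓
x: ◇q is F, □p is T. ✓
y: ◇q is F, □p is T. ✓
z: ◇q is T, □p is T. ✓

{t, u, v, w, x, y, z}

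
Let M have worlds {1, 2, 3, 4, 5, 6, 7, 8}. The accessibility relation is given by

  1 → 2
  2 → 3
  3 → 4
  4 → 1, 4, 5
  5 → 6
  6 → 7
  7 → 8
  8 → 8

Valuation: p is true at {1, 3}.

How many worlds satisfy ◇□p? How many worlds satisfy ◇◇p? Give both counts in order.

For ◇□p:
1: successors {2}; □p there: 2:T. ✓
2: successors {3}; □p there: 3:F. ✗
3: successors {4}; □p there: 4:F. ✗
4: successors {1, 4, 5}; □p there: 1:F, 4:F, 5:F. ✗
5: successors {6}; □p there: 6:F. ✗
6: successors {7}; □p there: 7:F. ✗
7: successors {8}; □p there: 8:F. ✗
8: successors {8}; □p there: 8:F. ✗
— 1 world.
For ◇◇p:
1: successors {2}; ◇p there: 2:T. ✓
2: successors {3}; ◇p there: 3:F. ✗
3: successors {4}; ◇p there: 4:T. ✓
4: successors {1, 4, 5}; ◇p there: 1:F, 4:T, 5:F. ✓
5: successors {6}; ◇p there: 6:F. ✗
6: successors {7}; ◇p there: 7:F. ✗
7: successors {8}; ◇p there: 8:F. ✗
8: successors {8}; ◇p there: 8:F. ✗
— 3 worlds.

1 and 3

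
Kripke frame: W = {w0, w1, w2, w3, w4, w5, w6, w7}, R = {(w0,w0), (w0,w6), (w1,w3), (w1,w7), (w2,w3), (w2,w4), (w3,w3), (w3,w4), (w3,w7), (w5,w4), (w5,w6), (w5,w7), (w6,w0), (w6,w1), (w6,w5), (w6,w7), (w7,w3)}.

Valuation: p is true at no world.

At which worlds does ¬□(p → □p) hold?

∅

w0: □(p → □p) is T. ✗
w1: □(p → □p) is T. ✗
w2: □(p → □p) is T. ✗
w3: □(p → □p) is T. ✗
w4: □(p → □p) is T. ✗
w5: □(p → □p) is T. ✗
w6: □(p → □p) is T. ✗
w7: □(p → □p) is T. ✗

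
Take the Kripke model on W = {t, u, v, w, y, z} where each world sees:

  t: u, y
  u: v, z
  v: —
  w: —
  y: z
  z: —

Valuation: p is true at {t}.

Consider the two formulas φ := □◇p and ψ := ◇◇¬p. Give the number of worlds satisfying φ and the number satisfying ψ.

3 and 1

For □◇p:
t: successors {u, y}; ◇p there: u:F, y:F. ✗
u: successors {v, z}; ◇p there: v:F, z:F. ✗
v: no successors, so □◇p holds vacuously. ✓
w: no successors, so □◇p holds vacuously. ✓
y: successors {z}; ◇p there: z:F. ✗
z: no successors, so □◇p holds vacuously. ✓
— 3 worlds.
For ◇◇¬p:
t: successors {u, y}; ◇¬p there: u:T, y:T. ✓
u: successors {v, z}; ◇¬p there: v:F, z:F. ✗
v: no successors, so ◇◇¬p fails. ✗
w: no successors, so ◇◇¬p fails. ✗
y: successors {z}; ◇¬p there: z:F. ✗
z: no successors, so ◇◇¬p fails. ✗
— 1 world.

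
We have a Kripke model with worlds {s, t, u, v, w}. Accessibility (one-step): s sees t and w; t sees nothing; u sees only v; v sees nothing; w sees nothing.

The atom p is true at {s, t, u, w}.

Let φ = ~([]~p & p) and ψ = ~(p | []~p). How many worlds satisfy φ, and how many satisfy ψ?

For ~([]~p & p):
s: []~p & p is F. ✓
t: []~p & p is T. ✗
u: []~p & p is T. ✗
v: []~p & p is F. ✓
w: []~p & p is T. ✗
— 2 worlds.
For ~(p | []~p):
s: p | []~p is T. ✗
t: p | []~p is T. ✗
u: p | []~p is T. ✗
v: p | []~p is T. ✗
w: p | []~p is T. ✗
— 0 worlds.

2 and 0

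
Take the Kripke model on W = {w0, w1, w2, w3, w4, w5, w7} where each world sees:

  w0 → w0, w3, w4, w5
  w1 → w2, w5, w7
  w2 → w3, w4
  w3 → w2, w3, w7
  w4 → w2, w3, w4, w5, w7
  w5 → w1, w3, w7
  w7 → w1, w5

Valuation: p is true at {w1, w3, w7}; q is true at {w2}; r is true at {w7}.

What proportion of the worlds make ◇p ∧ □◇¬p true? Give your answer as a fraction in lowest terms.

3/7

w0: ◇p is T, □◇¬p is F. ✗
w1: ◇p is T, □◇¬p is F. ✗
w2: ◇p is T, □◇¬p is T. ✓
w3: ◇p is T, □◇¬p is T. ✓
w4: ◇p is T, □◇¬p is F. ✗
w5: ◇p is T, □◇¬p is T. ✓
w7: ◇p is T, □◇¬p is F. ✗
That's 3 of 7 worlds, so 3/7.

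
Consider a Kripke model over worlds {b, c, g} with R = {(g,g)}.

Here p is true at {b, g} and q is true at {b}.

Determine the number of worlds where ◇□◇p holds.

1

b: no successors, so ◇□◇p fails. ✗
c: no successors, so ◇□◇p fails. ✗
g: successors {g}; □◇p there: g:T. ✓
Satisfying worlds: {g}.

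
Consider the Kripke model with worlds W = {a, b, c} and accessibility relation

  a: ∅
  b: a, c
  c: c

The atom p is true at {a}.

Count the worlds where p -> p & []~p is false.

a: p is T, p & []~p is T. ✓
b: p is F, p & []~p is F. ✓
c: p is F, p & []~p is F. ✓
Satisfying worlds: {a, b, c}.
So p -> p & []~p fails at the other 0 worlds.

0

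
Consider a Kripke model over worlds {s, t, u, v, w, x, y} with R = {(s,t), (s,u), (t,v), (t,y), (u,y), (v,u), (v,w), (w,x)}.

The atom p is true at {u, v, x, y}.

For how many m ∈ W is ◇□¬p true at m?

3

s: successors {t, u}; □¬p there: t:F, u:F. ✗
t: successors {v, y}; □¬p there: v:F, y:T. ✓
u: successors {y}; □¬p there: y:T. ✓
v: successors {u, w}; □¬p there: u:F, w:F. ✗
w: successors {x}; □¬p there: x:T. ✓
x: no successors, so ◇□¬p fails. ✗
y: no successors, so ◇□¬p fails. ✗
Satisfying worlds: {t, u, w}.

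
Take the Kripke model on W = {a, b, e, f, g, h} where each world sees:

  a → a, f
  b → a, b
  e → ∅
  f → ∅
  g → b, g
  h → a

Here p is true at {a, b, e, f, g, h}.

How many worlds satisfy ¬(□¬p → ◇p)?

a: □¬p → ◇p is T. ✗
b: □¬p → ◇p is T. ✗
e: □¬p → ◇p is F. ✓
f: □¬p → ◇p is F. ✓
g: □¬p → ◇p is T. ✗
h: □¬p → ◇p is T. ✗
Satisfying worlds: {e, f}.

2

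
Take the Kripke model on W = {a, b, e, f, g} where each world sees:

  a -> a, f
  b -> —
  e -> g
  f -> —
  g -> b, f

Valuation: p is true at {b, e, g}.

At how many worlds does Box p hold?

3

a: successors {a, f}; p there: a:F, f:F. ✗
b: no successors, so Box p holds vacuously. ✓
e: successors {g}; p there: g:T. ✓
f: no successors, so Box p holds vacuously. ✓
g: successors {b, f}; p there: b:T, f:F. ✗
Satisfying worlds: {b, e, f}.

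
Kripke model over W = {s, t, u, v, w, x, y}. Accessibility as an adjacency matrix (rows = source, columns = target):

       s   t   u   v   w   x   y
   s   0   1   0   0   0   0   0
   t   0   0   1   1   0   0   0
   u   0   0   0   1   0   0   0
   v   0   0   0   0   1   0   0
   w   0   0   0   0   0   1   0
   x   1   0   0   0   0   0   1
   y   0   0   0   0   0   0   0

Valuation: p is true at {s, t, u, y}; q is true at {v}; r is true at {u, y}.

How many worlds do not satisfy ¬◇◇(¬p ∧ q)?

2

s: ◇◇(¬p ∧ q) is T. ✗
t: ◇◇(¬p ∧ q) is T. ✗
u: ◇◇(¬p ∧ q) is F. ✓
v: ◇◇(¬p ∧ q) is F. ✓
w: ◇◇(¬p ∧ q) is F. ✓
x: ◇◇(¬p ∧ q) is F. ✓
y: ◇◇(¬p ∧ q) is F. ✓
Satisfying worlds: {u, v, w, x, y}.
So ¬◇◇(¬p ∧ q) fails at the other 2 worlds.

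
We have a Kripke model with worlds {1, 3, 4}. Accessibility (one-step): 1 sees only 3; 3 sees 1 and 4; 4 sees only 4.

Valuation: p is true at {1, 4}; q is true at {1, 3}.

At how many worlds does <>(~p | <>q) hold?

1: successors {3}; ~p | <>q there: 3:T. ✓
3: successors {1, 4}; ~p | <>q there: 1:T, 4:F. ✓
4: successors {4}; ~p | <>q there: 4:F. ✗
Satisfying worlds: {1, 3}.

2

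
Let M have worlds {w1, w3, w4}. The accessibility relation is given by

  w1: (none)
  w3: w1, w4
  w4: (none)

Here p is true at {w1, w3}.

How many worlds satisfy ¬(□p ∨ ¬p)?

w1: □p ∨ ¬p is T. ✗
w3: □p ∨ ¬p is F. ✓
w4: □p ∨ ¬p is T. ✗
Satisfying worlds: {w3}.

1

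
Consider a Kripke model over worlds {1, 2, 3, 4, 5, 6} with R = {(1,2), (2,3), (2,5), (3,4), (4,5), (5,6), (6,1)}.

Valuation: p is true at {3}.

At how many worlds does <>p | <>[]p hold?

1

1: <>p is F, <>[]p is F. ✗
2: <>p is T, <>[]p is F. ✓
3: <>p is F, <>[]p is F. ✗
4: <>p is F, <>[]p is F. ✗
5: <>p is F, <>[]p is F. ✗
6: <>p is F, <>[]p is F. ✗
Satisfying worlds: {2}.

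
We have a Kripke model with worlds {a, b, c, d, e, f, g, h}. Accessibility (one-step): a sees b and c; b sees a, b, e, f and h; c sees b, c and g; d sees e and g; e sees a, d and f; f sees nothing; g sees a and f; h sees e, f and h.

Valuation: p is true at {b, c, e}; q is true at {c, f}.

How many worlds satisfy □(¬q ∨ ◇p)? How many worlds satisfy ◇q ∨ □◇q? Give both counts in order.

4 and 8

For □(¬q ∨ ◇p):
a: successors {b, c}; ¬q ∨ ◇p there: b:T, c:T. ✓
b: successors {a, b, e, f, h}; ¬q ∨ ◇p there: a:T, b:T, e:T, f:F, h:T. ✗
c: successors {b, c, g}; ¬q ∨ ◇p there: b:T, c:T, g:T. ✓
d: successors {e, g}; ¬q ∨ ◇p there: e:T, g:T. ✓
e: successors {a, d, f}; ¬q ∨ ◇p there: a:T, d:T, f:F. ✗
f: no successors, so □(¬q ∨ ◇p) holds vacuously. ✓
g: successors {a, f}; ¬q ∨ ◇p there: a:T, f:F. ✗
h: successors {e, f, h}; ¬q ∨ ◇p there: e:T, f:F, h:T. ✗
— 4 worlds.
For ◇q ∨ □◇q:
a: ◇q is T, □◇q is T. ✓
b: ◇q is T, □◇q is F. ✓
c: ◇q is T, □◇q is T. ✓
d: ◇q is F, □◇q is T. ✓
e: ◇q is T, □◇q is F. ✓
f: ◇q is F, □◇q is T. ✓
g: ◇q is T, □◇q is F. ✓
h: ◇q is T, □◇q is F. ✓
— 8 worlds.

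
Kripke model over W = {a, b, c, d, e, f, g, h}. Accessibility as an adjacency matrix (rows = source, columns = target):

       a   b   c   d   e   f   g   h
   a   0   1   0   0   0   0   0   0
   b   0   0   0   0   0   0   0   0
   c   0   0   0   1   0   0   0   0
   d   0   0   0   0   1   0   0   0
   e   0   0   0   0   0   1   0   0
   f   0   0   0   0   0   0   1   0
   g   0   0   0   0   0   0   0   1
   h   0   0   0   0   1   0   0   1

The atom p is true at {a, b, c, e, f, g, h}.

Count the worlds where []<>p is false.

1

a: successors {b}; <>p there: b:F. ✗
b: no successors, so []<>p holds vacuously. ✓
c: successors {d}; <>p there: d:T. ✓
d: successors {e}; <>p there: e:T. ✓
e: successors {f}; <>p there: f:T. ✓
f: successors {g}; <>p there: g:T. ✓
g: successors {h}; <>p there: h:T. ✓
h: successors {e, h}; <>p there: e:T, h:T. ✓
Satisfying worlds: {b, c, d, e, f, g, h}.
So []<>p fails at the other 1 world.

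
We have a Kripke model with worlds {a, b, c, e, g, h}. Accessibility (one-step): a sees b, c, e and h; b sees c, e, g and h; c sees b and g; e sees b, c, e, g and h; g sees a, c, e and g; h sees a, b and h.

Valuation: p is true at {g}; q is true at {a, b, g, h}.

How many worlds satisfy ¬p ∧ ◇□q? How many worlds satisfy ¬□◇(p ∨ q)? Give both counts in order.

4 and 0

For ¬p ∧ ◇□q:
a: ¬p is T, ◇□q is T. ✓
b: ¬p is T, ◇□q is T. ✓
c: ¬p is T, ◇□q is F. ✗
e: ¬p is T, ◇□q is T. ✓
g: ¬p is F, ◇□q is T. ✗
h: ¬p is T, ◇□q is T. ✓
— 4 worlds.
For ¬□◇(p ∨ q):
a: □◇(p ∨ q) is T. ✗
b: □◇(p ∨ q) is T. ✗
c: □◇(p ∨ q) is T. ✗
e: □◇(p ∨ q) is T. ✗
g: □◇(p ∨ q) is T. ✗
h: □◇(p ∨ q) is T. ✗
— 0 worlds.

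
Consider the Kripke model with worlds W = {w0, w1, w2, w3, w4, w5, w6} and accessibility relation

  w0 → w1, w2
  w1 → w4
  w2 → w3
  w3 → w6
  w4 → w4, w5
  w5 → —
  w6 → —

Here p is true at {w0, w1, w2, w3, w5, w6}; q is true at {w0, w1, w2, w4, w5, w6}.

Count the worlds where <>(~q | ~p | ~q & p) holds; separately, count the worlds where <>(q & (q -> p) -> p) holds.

3 and 5

For <>(~q | ~p | ~q & p):
w0: successors {w1, w2}; ~q | ~p | ~q & p there: w1:F, w2:F. ✗
w1: successors {w4}; ~q | ~p | ~q & p there: w4:T. ✓
w2: successors {w3}; ~q | ~p | ~q & p there: w3:T. ✓
w3: successors {w6}; ~q | ~p | ~q & p there: w6:F. ✗
w4: successors {w4, w5}; ~q | ~p | ~q & p there: w4:T, w5:F. ✓
w5: no successors, so <>(~q | ~p | ~q & p) fails. ✗
w6: no successors, so <>(~q | ~p | ~q & p) fails. ✗
— 3 worlds.
For <>(q & (q -> p) -> p):
w0: successors {w1, w2}; q & (q -> p) -> p there: w1:T, w2:T. ✓
w1: successors {w4}; q & (q -> p) -> p there: w4:T. ✓
w2: successors {w3}; q & (q -> p) -> p there: w3:T. ✓
w3: successors {w6}; q & (q -> p) -> p there: w6:T. ✓
w4: successors {w4, w5}; q & (q -> p) -> p there: w4:T, w5:T. ✓
w5: no successors, so <>(q & (q -> p) -> p) fails. ✗
w6: no successors, so <>(q & (q -> p) -> p) fails. ✗
— 5 worlds.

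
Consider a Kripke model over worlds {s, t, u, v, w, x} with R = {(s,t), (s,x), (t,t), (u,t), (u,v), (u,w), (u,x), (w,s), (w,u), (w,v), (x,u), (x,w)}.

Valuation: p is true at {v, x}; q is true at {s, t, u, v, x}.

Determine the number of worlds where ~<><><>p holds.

s: <><><>p is T. ✗
t: <><><>p is F. ✓
u: <><><>p is T. ✗
v: <><><>p is F. ✓
w: <><><>p is T. ✗
x: <><><>p is T. ✗
Satisfying worlds: {t, v}.

2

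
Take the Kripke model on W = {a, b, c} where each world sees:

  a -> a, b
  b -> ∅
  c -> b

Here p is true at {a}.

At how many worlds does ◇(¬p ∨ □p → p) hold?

1

a: successors {a, b}; ¬p ∨ □p → p there: a:T, b:F. ✓
b: no successors, so ◇(¬p ∨ □p → p) fails. ✗
c: successors {b}; ¬p ∨ □p → p there: b:F. ✗
Satisfying worlds: {a}.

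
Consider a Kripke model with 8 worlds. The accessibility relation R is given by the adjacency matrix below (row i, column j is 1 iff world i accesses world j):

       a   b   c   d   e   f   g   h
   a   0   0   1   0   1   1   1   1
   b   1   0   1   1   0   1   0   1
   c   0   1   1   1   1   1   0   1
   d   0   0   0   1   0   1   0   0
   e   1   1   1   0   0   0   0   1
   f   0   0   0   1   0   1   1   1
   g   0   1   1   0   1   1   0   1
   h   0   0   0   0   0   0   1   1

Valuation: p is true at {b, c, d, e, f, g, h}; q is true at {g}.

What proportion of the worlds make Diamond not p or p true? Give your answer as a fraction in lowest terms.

7/8

a: Diamond not p is F, p is F. ✗
b: Diamond not p is T, p is T. ✓
c: Diamond not p is F, p is T. ✓
d: Diamond not p is F, p is T. ✓
e: Diamond not p is T, p is T. ✓
f: Diamond not p is F, p is T. ✓
g: Diamond not p is F, p is T. ✓
h: Diamond not p is F, p is T. ✓
That's 7 of 8 worlds, so 7/8.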